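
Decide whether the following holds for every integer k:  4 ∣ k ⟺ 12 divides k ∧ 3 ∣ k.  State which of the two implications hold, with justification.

(←) Suppose 12 ∣ k and 3 ∣ k. Any common multiple of 12 and 3 is a multiple of their lcm; here lcm(12, 3) = 12·3/gcd(12, 3) = 36/3 = 12, so 12 ∣ k. Since 4 ∣ 12, it follows that 4 ∣ k.

(→) This fails: take k = 4. Certainly 4 ∣ 4, but 12 ∤ 4.

The forward direction fails; the converse holds.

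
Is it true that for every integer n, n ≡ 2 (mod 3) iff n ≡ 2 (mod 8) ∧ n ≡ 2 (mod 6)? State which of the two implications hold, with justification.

Not equivalent: only (⇐) holds.

(⇒) This fails: n = 5 gives 5 ≡ 2 (mod 3) but 5 ≡ 5 (mod 8), so the conjunction on the right does not hold.

(⇐) Conversely, if n ≡ 2 (mod 8) and n ≡ 2 (mod 6), then by the Chinese remainder theorem n ≡ 2 (mod 24). Since 2 ≡ 2 (mod 3) and 3 ∣ 24, we get n ≡ 2 (mod 3).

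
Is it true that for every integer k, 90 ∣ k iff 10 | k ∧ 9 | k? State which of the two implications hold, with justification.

The biconditional holds.

(⇐) Suppose 10 ∣ k and 9 ∣ k. Any common multiple of 10 and 9 is a multiple of their lcm; here gcd(10, 9) = 1, so lcm(10, 9) = 10·9 = 90, so 90 ∣ k.

(⇒) If 90 ∣ k, write k = 90q. Since 90 = 9·10, k = 10·(9q), so 10 ∣ k; and since 90 = 10·9, k = 9·(10q), so 9 ∣ k.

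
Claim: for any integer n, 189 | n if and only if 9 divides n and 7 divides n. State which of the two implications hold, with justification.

Only the forward implication holds.

Forward direction. If 189 ∣ n, write n = 189q. Since 189 = 21·9, n = 9·(21q), so 9 ∣ n; and since 189 = 27·7, n = 7·(27q), so 7 ∣ n.

Converse. This fails: take n = 63. Both 9 ∣ 63 and 7 ∣ 63, yet 63 is not a multiple of 189 (since 63 = 0·189 + 63), so 189 ∤ 63.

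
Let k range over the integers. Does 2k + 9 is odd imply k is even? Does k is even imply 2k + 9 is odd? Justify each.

(⟸) Suppose k is even. Since 2 is even, 2k is even for every k, so 2k + 9 has the same parity as 9, which is odd. Hence 2k + 9 is odd.

(⟹) This fails: take k = 3. Then 2k + 9 = 15, which is odd, yet k = 3 is odd, not even.

The forward direction fails; the converse holds.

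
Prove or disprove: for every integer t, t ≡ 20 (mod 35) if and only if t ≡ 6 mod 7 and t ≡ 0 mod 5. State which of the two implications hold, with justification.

Both implications hold.

(→) Suppose t ≡ 20 (mod 35); write t = 35j + 20. Since 7 ∣ 35, reducing mod 7 gives t ≡ 20 ≡ 6 (mod 7); since 5 ∣ 35, reducing mod 5 gives t ≡ 20 ≡ 0 (mod 5).

(←) Conversely, if t ≡ 6 (mod 7) and t ≡ 0 (mod 5), then by the Chinese remainder theorem t ≡ 20 (mod 35). This is exactly t ≡ 20 (mod 35).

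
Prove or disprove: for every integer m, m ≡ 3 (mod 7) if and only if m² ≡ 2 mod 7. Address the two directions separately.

Converse. This fails: take m = 4. Then 4² = 16 ≡ 2 (mod 7), yet 4 ≡ 4 (mod 7), not 3.

Forward direction. Suppose m ≡ 3 (mod 7). Write m = 7j + 3. Then (7j + 3)² = 49j² + 42j + 9 = 7(7j² + 6j + 1) + 2, so m² ≡ 2 (mod 7).

Only the forward implication holds.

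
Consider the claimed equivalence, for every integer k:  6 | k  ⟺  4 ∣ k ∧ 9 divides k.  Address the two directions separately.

Converse. Suppose 4 ∣ k and 9 ∣ k. Any common multiple of 4 and 9 is a multiple of their lcm; here gcd(4, 9) = 1, so lcm(4, 9) = 4·9 = 36, so 36 ∣ k. Since 6 ∣ 36, it follows that 6 ∣ k.

Forward direction. This fails: take k = 6. Certainly 6 ∣ 6, but 4 ∤ 6.

Only the reverse direction holds.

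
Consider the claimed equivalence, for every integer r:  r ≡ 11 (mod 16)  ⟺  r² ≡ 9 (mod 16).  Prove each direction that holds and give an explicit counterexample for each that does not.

(⟹) Suppose r ≡ 11 (mod 16). Write r = 16j + 11. Then (16j + 11)² = 256j² + 352j + 121 = 16(16j² + 22j + 7) + 9, so r² ≡ 9 (mod 16).

(⟸) This fails: take r = 3. Then 3² = 9 ≡ 9 (mod 16), yet 3 ≡ 3 (mod 16), not 11.

Only the forward direction holds.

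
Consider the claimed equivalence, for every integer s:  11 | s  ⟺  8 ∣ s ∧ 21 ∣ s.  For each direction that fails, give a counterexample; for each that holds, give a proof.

(⇒) fails and (⇐) fails.

(⟹) This fails: take s = 11. Certainly 11 ∣ 11, but 8 ∤ 11.

(⟸) This fails: take s = 168. Both 8 ∣ 168 and 21 ∣ 168, yet 168 is not a multiple of 11 (since 168 = 15·11 + 3), so 11 ∤ 168.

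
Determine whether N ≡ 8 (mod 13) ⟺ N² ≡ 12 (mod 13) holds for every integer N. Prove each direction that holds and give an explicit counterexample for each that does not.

Only the forward implication holds.

[⇒] Suppose N ≡ 8 (mod 13). Write N = 13j + 8. Then (13j + 8)² = 169j² + 208j + 64 = 13(13j² + 16j + 4) + 12, so N² ≡ 12 (mod 13).

[⇐] This fails: take N = 5. Then 5² = 25 ≡ 12 (mod 13), yet 5 ≡ 5 (mod 13), not 8.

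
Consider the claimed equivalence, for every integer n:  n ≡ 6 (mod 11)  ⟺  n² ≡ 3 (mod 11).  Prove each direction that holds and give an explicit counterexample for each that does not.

(⇒) holds; (⇐) fails.

(⇒) Suppose n ≡ 6 (mod 11). Write n = 11j + 6. Then (11j + 6)² = 121j² + 132j + 36 = 11(11j² + 12j + 3) + 3, so n² ≡ 3 (mod 11).

(⇐) This fails: take n = 5. Then 5² = 25 ≡ 3 (mod 11), yet 5 ≡ 5 (mod 11), not 6.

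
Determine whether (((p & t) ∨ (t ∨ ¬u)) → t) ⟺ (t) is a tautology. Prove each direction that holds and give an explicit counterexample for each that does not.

(→) This fails. Under p = F, u = T, t = F, the left side is true but the right side is false.

(←) Assume the antecedent. If p is true, the antecedent forces (p = T, u = F, t = T) or (p = T, u = T, t = T), and ((p & t) ∨ (t ∨ ¬u)) → t holds there. If p is false, the antecedent forces (p = F, u = F, t = T) or (p = F, u = T, t = T), and ((p & t) ∨ (t ∨ ¬u)) → t holds there. Either way ((p & t) ∨ (t ∨ ¬u)) → t holds.

The forward direction fails; the converse holds.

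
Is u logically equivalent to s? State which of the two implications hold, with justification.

Both directions fail.

[⇒] This fails. Under s = F, u = T, the left side is true but the right side is false.

[⇐] This fails. Under s = T, u = F, the left side is false but the right side is true.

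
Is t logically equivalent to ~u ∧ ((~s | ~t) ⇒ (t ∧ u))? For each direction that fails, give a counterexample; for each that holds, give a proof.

Not equivalent: only (⇐) holds.

(⟹) This fails. Under s = F, u = F, t = T, the left side is true but the right side is false.

(⟸) Assume the antecedent. If s is true, the antecedent forces (s = T, u = F, t = T), and t holds there. If s is false, the antecedent cannot hold. Either way t holds.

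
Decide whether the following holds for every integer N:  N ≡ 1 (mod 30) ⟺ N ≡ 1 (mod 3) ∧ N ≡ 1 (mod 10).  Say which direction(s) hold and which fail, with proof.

Equivalent; both directions hold.

(→) Suppose N ≡ 1 (mod 30); write N = 30j + 1. Since 3 ∣ 30, reducing mod 3 gives N ≡ 1 (mod 3); since 10 ∣ 30, reducing mod 10 gives N ≡ 1 (mod 10).

(←) Conversely, if N ≡ 1 (mod 3) and N ≡ 1 (mod 10), then by the Chinese remainder theorem N ≡ 1 (mod 30). This is exactly N ≡ 1 (mod 30).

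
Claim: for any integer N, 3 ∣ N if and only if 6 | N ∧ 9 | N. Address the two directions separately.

Not equivalent: only (⇐) holds.

Forward direction. This fails: take N = 3. Certainly 3 ∣ 3, but 6 ∤ 3.

Converse. Suppose 6 ∣ N and 9 ∣ N. Any common multiple of 6 and 9 is a multiple of their lcm; here lcm(6, 9) = 6·9/gcd(6, 9) = 54/3 = 18, so 18 ∣ N. Since 3 ∣ 18, it follows that 3 ∣ N.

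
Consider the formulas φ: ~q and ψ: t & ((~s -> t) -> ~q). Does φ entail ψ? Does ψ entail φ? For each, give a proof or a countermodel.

Not equivalent: only (⇐) holds.

Forward direction. This fails. Under q = F, t = F, s = F, the left side is true but the right side is false.

Converse. Assume the antecedent. If q is true, the antecedent cannot hold. If q is false, ~q reduces to true regardless of the other variables. Either way ~q holds.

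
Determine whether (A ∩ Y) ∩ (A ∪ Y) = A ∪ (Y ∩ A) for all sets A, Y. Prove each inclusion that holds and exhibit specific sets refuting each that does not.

(⊆) holds; (⊇) fails.

Forward inclusion. Let x ∈ (A ∩ Y) ∩ (A ∪ Y). Then x ∈ A ∩ Y, from which x ∈ A ∪ (Y ∩ A).

Reverse inclusion. This inclusion fails. Take A = {1}, Y = ∅; then 1 ∈ A ∪ (Y ∩ A) but 1 ∉ (A ∩ Y) ∩ (A ∪ Y).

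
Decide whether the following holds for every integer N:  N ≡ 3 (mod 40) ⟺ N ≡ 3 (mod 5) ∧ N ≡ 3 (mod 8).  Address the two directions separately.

Forward direction. Suppose N ≡ 3 (mod 40); write N = 40j + 3. Since 5 ∣ 40, reducing mod 5 gives N ≡ 3 (mod 5); since 8 ∣ 40, reducing mod 8 gives N ≡ 3 (mod 8).

Converse. If N ≡ 3 (mod 5) and N ≡ 3 (mod 8), then by the Chinese remainder theorem N ≡ 3 (mod 40). This is exactly N ≡ 3 (mod 40).

Equivalent; both directions hold.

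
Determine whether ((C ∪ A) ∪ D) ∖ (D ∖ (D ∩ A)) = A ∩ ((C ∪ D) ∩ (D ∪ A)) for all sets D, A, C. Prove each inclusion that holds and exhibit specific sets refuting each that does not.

(⊆) fails; (⊇) holds.

(⟹) This inclusion fails. Take D = ∅, A = {1}, C = ∅; then 1 ∈ ((C ∪ A) ∪ D) ∖ (D ∖ (D ∩ A)) but 1 ∉ A ∩ ((C ∪ D) ∩ (D ∪ A)).

(⟸) Let x ∈ A ∩ ((C ∪ D) ∩ (D ∪ A)). Then either x ∈ D ∩ A and x ∉ C; or x ∈ A ∩ C and x ∉ D; or x ∈ D ∩ A ∩ C. In each case x ∈ ((C ∪ A) ∪ D) ∖ (D ∖ (D ∩ A)), so A ∩ ((C ∪ D) ∩ (D ∪ A)) ⊆ ((C ∪ A) ∪ D) ∖ (D ∖ (D ∩ A)).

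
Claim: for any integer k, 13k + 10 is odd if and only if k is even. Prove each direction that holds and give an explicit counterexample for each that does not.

Forward direction. This fails: k = 7 gives 13k + 10 = 101, which is odd, but 7 is odd, not even.

Converse. This also fails: k = 2 is even, but 13k + 10 = 36 is even, not odd.

Neither implication holds.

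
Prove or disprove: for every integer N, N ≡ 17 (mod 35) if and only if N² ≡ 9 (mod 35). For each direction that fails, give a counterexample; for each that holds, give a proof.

(⇒) Suppose N ≡ 17 (mod 35). Write N = 35j + 17. Then (35j + 17)² = 1225j² + 1190j + 289 = 35(35j² + 34j + 8) + 9, so N² ≡ 9 (mod 35).

(⇐) This fails: take N = 3. Then 3² = 9 ≡ 9 (mod 35), yet 3 ≡ 3 (mod 35), not 17.

(⇒) holds; (⇐) fails.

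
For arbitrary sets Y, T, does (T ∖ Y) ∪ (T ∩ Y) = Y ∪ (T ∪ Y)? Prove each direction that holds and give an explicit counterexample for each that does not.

(⊆) Let x ∈ (T ∖ Y) ∪ (T ∩ Y). Then either x ∈ T and x ∉ Y; or x ∈ Y ∩ T. In each case x ∈ Y ∪ (T ∪ Y), so (T ∖ Y) ∪ (T ∩ Y) ⊆ Y ∪ (T ∪ Y).

(⊇) This inclusion fails. Take Y = {1}, T = ∅; then 1 ∈ Y ∪ (T ∪ Y) but 1 ∉ (T ∖ Y) ∪ (T ∩ Y).

The sets are not equal: only the forward inclusion holds.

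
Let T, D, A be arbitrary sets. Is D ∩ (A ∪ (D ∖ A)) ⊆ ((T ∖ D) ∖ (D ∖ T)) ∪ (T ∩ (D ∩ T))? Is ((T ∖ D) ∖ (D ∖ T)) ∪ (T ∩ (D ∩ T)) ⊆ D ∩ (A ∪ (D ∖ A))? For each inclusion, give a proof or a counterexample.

Both inclusions fail.

(⊆) This inclusion fails. Take T = ∅, D = {1}, A = ∅; then 1 ∈ D ∩ (A ∪ (D ∖ A)) but 1 ∉ ((T ∖ D) ∖ (D ∖ T)) ∪ (T ∩ (D ∩ T)).

(⊇) This inclusion fails. Take T = {1}, D = ∅, A = ∅; then 1 ∈ ((T ∖ D) ∖ (D ∖ T)) ∪ (T ∩ (D ∩ T)) but 1 ∉ D ∩ (A ∪ (D ∖ A)).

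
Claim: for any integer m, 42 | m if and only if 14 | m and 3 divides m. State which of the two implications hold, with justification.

Both directions hold; the statement is true.

(⇒) If 42 ∣ m, write m = 42q. Since 42 = 3·14, m = 14·(3q), so 14 ∣ m; and since 42 = 14·3, m = 3·(14q), so 3 ∣ m.

(⇐) Suppose 14 ∣ m and 3 ∣ m. Any common multiple of 14 and 3 is a multiple of their lcm; here gcd(14, 3) = 1, so lcm(14, 3) = 14·3 = 42, so 42 ∣ m.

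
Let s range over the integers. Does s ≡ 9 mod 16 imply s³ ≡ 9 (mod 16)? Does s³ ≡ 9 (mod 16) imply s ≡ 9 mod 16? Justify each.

(→) Suppose s ≡ 9 mod 16. Write s = 16j + 9. Then (16j + 9)³ = 4096j³ + 6912j² + 3888j + 729 = 16(256j³ + 432j² + 243j + 45) + 9, so s³ ≡ 9 (mod 16).

(←) Conversely, suppose s³ ≡ 9 (mod 16). The only residue r in {0, …, 15} with r³ ≡ 9 (mod 16) is r = 9, so s ≡ 9 (mod 16).

Equivalent; both directions hold.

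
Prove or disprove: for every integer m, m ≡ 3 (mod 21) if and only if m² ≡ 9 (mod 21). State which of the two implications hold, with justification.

(⇐) This fails: take m = 18. Then 18² = 324 ≡ 9 (mod 21), yet 18 ≡ 18 (mod 21), not 3.

(⇒) Suppose m ≡ 3 (mod 21). Write m = 21j + 3. Then (21j + 3)² = 441j² + 126j + 9 = 21(21j² + 6j) + 9, so m² ≡ 9 (mod 21).

Not equivalent: only (⇒) holds.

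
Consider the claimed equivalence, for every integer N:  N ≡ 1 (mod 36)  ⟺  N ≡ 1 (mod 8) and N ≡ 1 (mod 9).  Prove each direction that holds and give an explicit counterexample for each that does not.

(⇒) This fails: N = 37 gives 37 ≡ 1 (mod 36) but 37 ≡ 5 (mod 8), so the conjunction on the right does not hold.

(⇐) Conversely, if N ≡ 1 (mod 8) and N ≡ 1 (mod 9), then by the Chinese remainder theorem N ≡ 1 (mod 72). Since 1 ≡ 1 (mod 36) and 36 ∣ 72, we get N ≡ 1 (mod 36).

Not equivalent: only (⇐) holds.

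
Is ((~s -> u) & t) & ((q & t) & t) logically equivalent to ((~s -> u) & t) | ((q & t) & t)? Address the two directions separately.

(→) Assume the antecedent. If s is true, the antecedent forces (t = T, s = T, q = T, u = F) or (t = T, s = T, q = T, u = T), and the consequent holds there. If s is false, the antecedent forces (t = T, s = F, q = T, u = T), and the consequent holds there. Either way the consequent holds.

(←) This fails. Under t = T, s = T, q = F, u = F, the left side is false but the right side is true.

The forward direction holds; the converse fails.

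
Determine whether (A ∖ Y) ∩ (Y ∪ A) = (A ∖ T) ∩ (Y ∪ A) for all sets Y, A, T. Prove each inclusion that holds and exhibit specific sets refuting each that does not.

Both inclusions fail.

(⊆) This inclusion fails. Take Y = ∅, A = {1}, T = {1}; then 1 ∈ (A ∖ Y) ∩ (Y ∪ A) but 1 ∉ (A ∖ T) ∩ (Y ∪ A).

(⊇) This inclusion fails. Take Y = {1}, A = {1}, T = ∅; then 1 ∈ (A ∖ T) ∩ (Y ∪ A) but 1 ∉ (A ∖ Y) ∩ (Y ∪ A).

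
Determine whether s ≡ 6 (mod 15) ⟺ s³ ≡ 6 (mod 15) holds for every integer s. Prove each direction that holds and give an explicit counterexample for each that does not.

Both directions hold; the statement is true.

(←) Suppose s³ ≡ 6 (mod 15). The only residue r in {0, …, 14} with r³ ≡ 6 (mod 15) is r = 6, so s ≡ 6 (mod 15).

(→) Suppose s ≡ 6 (mod 15). Write s = 15j + 6. Then (15j + 6)³ = 3375j³ + 4050j² + 1620j + 216 = 15(225j³ + 270j² + 108j + 14) + 6, so s³ ≡ 6 (mod 15).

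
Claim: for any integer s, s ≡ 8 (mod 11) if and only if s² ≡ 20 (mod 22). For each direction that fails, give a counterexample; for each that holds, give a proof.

(⟹) This fails: take s = 19. Then 19 ≡ 8 (mod 11), but 19² = 361 ≡ 9 (mod 22), not 20.

(⟸) This fails: take s = 14. Then 14² = 196 ≡ 20 (mod 22), yet 14 ≡ 3 (mod 11), not 8.

(⇒) fails and (⇐) fails.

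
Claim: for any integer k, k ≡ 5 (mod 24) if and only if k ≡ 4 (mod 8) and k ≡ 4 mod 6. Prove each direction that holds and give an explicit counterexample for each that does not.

[⇒] This fails: k = 5 gives 5 ≡ 5 (mod 24) but 5 ≡ 5 (mod 8), so the conjunction on the right does not hold.

[⇐] This fails: k = 4 satisfies both congruences on the right (4 ≡ 4 mod 8 and 4 ≡ 4 mod 6) yet 4 ≡ 4 (mod 24), not 5.

Both directions fail.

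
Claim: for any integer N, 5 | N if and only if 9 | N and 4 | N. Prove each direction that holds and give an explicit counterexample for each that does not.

(⇒) fails and (⇐) fails.

Forward direction. This fails: take N = 5. Certainly 5 ∣ 5, but 9 ∤ 5.

Converse. This fails: take N = 36. Both 9 ∣ 36 and 4 ∣ 36, yet 36 is not a multiple of 5 (since 36 = 7·5 + 1), so 5 ∤ 36.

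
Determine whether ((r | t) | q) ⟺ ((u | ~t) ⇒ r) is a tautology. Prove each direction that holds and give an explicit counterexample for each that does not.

(⇒) fails; (⇐) holds.

(⇒) This fails. Under u = F, r = F, q = T, t = F, the left side is true but the right side is false.

(⇐) Assume the antecedent. If r is true, (r | t) | q reduces to true regardless of the other variables. If r is false, the antecedent forces (u = F, r = F, q = F, t = T) or (u = F, r = F, q = T, t = T), and (r | t) | q holds there. Either way (r | t) | q holds.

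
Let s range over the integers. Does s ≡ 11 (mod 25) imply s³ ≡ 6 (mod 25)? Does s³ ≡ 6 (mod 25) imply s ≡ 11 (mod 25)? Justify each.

(⟹) Suppose s ≡ 11 (mod 25). Write s = 25j + 11. Then (25j + 11)³ = 15625j³ + 20625j² + 9075j + 1331 = 25(625j³ + 825j² + 363j + 53) + 6, so s³ ≡ 6 (mod 25).

(⟸) Conversely, suppose s³ ≡ 6 (mod 25). The only residue r in {0, …, 24} with r³ ≡ 6 (mod 25) is r = 11, so s ≡ 11 (mod 25).

Equivalent; both directions hold.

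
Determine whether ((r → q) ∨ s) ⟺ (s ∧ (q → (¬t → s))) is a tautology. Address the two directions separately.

(→) This fails. Under t = F, r = F, s = F, q = F, the left side is true but the right side is false.

(←) Assume the antecedent. If s is true, (r → q) ∨ s reduces to true regardless of the other variables. If s is false, the antecedent cannot hold. Either way (r → q) ∨ s holds.

Not equivalent: only (⇐) holds.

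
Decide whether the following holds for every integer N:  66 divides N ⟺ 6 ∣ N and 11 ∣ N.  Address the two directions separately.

(⇒) If 66 ∣ N, write N = 66q. Since 66 = 11·6, N = 6·(11q), so 6 ∣ N; and since 66 = 6·11, N = 11·(6q), so 11 ∣ N.

(⇐) Suppose 6 ∣ N and 11 ∣ N. Any common multiple of 6 and 11 is a multiple of their lcm; here gcd(6, 11) = 1, so lcm(6, 11) = 6·11 = 66, so 66 ∣ N.

Equivalent; both directions hold.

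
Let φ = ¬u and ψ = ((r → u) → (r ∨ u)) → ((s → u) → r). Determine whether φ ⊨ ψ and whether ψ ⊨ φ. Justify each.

(⇐) This fails. Under s = F, u = T, r = T, the left side is false but the right side is true.

(⇒) Assume the antecedent. If s is true, the antecedent forces (s = T, u = F, r = F) or (s = T, u = F, r = T), and the consequent holds there. If s is false, the antecedent forces (s = F, u = F, r = F) or (s = F, u = F, r = T), and the consequent holds there. Either way the consequent holds.

The forward direction holds; the converse fails.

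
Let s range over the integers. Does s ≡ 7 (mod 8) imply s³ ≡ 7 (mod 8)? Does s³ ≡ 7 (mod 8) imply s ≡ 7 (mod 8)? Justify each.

(⇒) Suppose s ≡ 7 (mod 8). Write s = 8j + 7. Then (8j + 7)³ = 512j³ + 1344j² + 1176j + 343 = 8(64j³ + 168j² + 147j + 42) + 7, so s³ ≡ 7 (mod 8).

(⇐) For the converse, argue contrapositively. If s ≢ 7 (mod 8), then s is congruent to one of 0, 1, 2, 3, 4, 5, 6 modulo 8, and these give s³ ≡ 0, 1, 0, 3, 0, 5, 0 respectively — never 7.

Both directions hold; the statement is true.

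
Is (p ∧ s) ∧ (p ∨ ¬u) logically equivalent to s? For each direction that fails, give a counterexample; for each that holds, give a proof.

Not equivalent: only (⇒) holds.

(⇒) Assume the antecedent. If s is true, s reduces to true regardless of the other variables. If s is false, the antecedent cannot hold. Either way s holds.

(⇐) This fails. Under s = T, u = F, p = F, the left side is false but the right side is true.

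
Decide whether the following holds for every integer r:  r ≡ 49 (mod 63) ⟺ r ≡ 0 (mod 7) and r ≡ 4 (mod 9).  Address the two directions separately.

Both directions hold; the statement is true.

(⟹) Suppose r ≡ 49 (mod 63); write r = 63j + 49. Since 7 ∣ 63, reducing mod 7 gives r ≡ 49 ≡ 0 (mod 7); since 9 ∣ 63, reducing mod 9 gives r ≡ 49 ≡ 4 (mod 9).

(⟸) Conversely, if r ≡ 0 (mod 7) and r ≡ 4 (mod 9), then by the Chinese remainder theorem r ≡ 49 (mod 63). This is exactly r ≡ 49 (mod 63).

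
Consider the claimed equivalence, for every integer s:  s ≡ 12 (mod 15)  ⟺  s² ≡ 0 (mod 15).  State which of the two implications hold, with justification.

(→) This fails: take s = 12. Then 12 ≡ 12 (mod 15), but 12² = 144 ≡ 9 (mod 15), not 0.

(←) This fails: take s = 0. Then 0² = 0 ≡ 0 (mod 15), yet 0 ≡ 0 (mod 15), not 12.

(⇒) fails and (⇐) fails.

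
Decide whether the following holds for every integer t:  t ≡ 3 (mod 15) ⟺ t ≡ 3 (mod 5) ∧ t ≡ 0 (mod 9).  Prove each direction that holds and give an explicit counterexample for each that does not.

Forward direction. This fails: t = 33 gives 33 ≡ 3 (mod 15) but 33 ≡ 6 (mod 9), so the conjunction on the right does not hold.

Converse. If t ≡ 3 (mod 5) and t ≡ 0 (mod 9), then by the Chinese remainder theorem t ≡ 18 (mod 45). Since 18 ≡ 3 (mod 15) and 15 ∣ 45, we get t ≡ 3 (mod 15).

Only the reverse direction holds.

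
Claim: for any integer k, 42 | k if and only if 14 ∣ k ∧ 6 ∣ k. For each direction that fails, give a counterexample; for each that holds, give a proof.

(⟹) If 42 ∣ k, write k = 42q. Since 42 = 3·14, k = 14·(3q), so 14 ∣ k; and since 42 = 7·6, k = 6·(7q), so 6 ∣ k.

(⟸) Suppose 14 ∣ k and 6 ∣ k. Any common multiple of 14 and 6 is a multiple of their lcm; here lcm(14, 6) = 14·6/gcd(14, 6) = 84/2 = 42, so 42 ∣ k.

The biconditional holds.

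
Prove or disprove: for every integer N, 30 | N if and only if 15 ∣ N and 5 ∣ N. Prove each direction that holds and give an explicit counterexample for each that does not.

(→) If 30 ∣ N, write N = 30q. Since 30 = 2·15, N = 15·(2q), so 15 ∣ N; and since 30 = 6·5, N = 5·(6q), so 5 ∣ N.

(←) This fails: take N = 15. Both 15 ∣ 15 and 5 ∣ 15, yet 15 is not a multiple of 30 (since 15 = 0·30 + 15), so 30 ∤ 15.

Only the forward implication holds.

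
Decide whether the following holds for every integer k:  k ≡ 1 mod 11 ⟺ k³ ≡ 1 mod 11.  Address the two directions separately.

(⇐) For the converse, argue contrapositively. If k ≢ 1 (mod 11), then k is congruent to one of 0, 2, 3, 4, 5, 6, 7, 8, 9, 10 modulo 11, and these give k³ ≡ 0, 8, 5, 9, 4, 7, 2, 6, 3, 10 respectively — never 1.

(⇒) Suppose k ≡ 1 mod 11. Write k = 11j + 1. Then (11j + 1)³ = 1331j³ + 363j² + 33j + 1 = 11(121j³ + 33j² + 3j) + 1, so k³ ≡ 1 (mod 11).

Both implications hold.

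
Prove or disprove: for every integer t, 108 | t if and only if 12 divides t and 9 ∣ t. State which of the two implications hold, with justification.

The forward direction holds; the converse fails.

(⇒) If 108 ∣ t, write t = 108q. Since 108 = 9·12, t = 12·(9q), so 12 ∣ t; and since 108 = 12·9, t = 9·(12q), so 9 ∣ t.

(⇐) This fails: take t = 36. Both 12 ∣ 36 and 9 ∣ 36, yet 36 is not a multiple of 108 (since 36 = 0·108 + 36), so 108 ∤ 36.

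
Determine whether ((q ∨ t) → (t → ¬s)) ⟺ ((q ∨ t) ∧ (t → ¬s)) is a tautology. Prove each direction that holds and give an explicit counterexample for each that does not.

Forward direction. This fails. Under t = F, q = F, s = F, the left side is true but the right side is false.

Converse. Assume the antecedent. If t is true, the antecedent forces (t = T, q = F, s = F) or (t = T, q = T, s = F), and (q ∨ t) → (t → ¬s) holds there. If t is false, (q ∨ t) → (t → ¬s) reduces to true regardless of the other variables. Either way (q ∨ t) → (t → ¬s) holds.

Only the converse holds.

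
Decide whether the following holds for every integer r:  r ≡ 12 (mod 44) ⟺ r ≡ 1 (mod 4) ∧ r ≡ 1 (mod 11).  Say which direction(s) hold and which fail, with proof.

Forward direction. This fails: r = 12 gives 12 ≡ 12 (mod 44) but 12 ≡ 0 (mod 4), so the conjunction on the right does not hold.

Converse. This fails: r = 1 satisfies both congruences on the right (1 ≡ 1 mod 4 and 1 ≡ 1 mod 11) yet 1 ≡ 1 (mod 44), not 12.

(⇒) fails and (⇐) fails.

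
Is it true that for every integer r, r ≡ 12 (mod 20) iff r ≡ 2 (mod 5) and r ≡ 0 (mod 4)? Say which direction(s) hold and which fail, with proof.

Both implications hold.

[⇒] Suppose r ≡ 12 (mod 20); write r = 20j + 12. Since 5 ∣ 20, reducing mod 5 gives r ≡ 12 ≡ 2 (mod 5); since 4 ∣ 20, reducing mod 4 gives r ≡ 12 ≡ 0 (mod 4).

[⇐] Conversely, if r ≡ 2 (mod 5) and r ≡ 0 (mod 4), then by the Chinese remainder theorem r ≡ 12 (mod 20). This is exactly r ≡ 12 (mod 20).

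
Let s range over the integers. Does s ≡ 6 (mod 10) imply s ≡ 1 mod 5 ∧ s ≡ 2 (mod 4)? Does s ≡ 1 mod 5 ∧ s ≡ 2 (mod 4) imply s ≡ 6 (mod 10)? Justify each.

[⇒] This fails: s = 16 gives 16 ≡ 6 (mod 10) but 16 ≡ 0 (mod 4), so the conjunction on the right does not hold.

[⇐] Conversely, if s ≡ 1 (mod 5) and s ≡ 2 (mod 4), then by the Chinese remainder theorem s ≡ 6 (mod 20). Since 6 ≡ 6 (mod 10) and 10 ∣ 20, we get s ≡ 6 (mod 10).

The forward direction fails; the converse holds.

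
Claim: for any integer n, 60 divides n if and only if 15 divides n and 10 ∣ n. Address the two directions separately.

Only the forward direction holds.

Forward direction. If 60 ∣ n, write n = 60q. Since 60 = 4·15, n = 15·(4q), so 15 ∣ n; and since 60 = 6·10, n = 10·(6q), so 10 ∣ n.

Converse. This fails: take n = 30. Both 15 ∣ 30 and 10 ∣ 30, yet 30 is not a multiple of 60 (since 30 = 0·60 + 30), so 60 ∤ 30.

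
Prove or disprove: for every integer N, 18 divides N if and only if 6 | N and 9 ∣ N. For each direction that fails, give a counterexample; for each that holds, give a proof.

Converse. Suppose 6 ∣ N and 9 ∣ N. Any common multiple of 6 and 9 is a multiple of their lcm; here lcm(6, 9) = 6·9/gcd(6, 9) = 54/3 = 18, so 18 ∣ N.

Forward direction. If 18 ∣ N, write N = 18q. Since 18 = 3·6, N = 6·(3q), so 6 ∣ N; and since 18 = 2·9, N = 9·(2q), so 9 ∣ N.

Both directions hold.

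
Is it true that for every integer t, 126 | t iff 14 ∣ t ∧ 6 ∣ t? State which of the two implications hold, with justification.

[⇒] If 126 ∣ t, write t = 126q. Since 126 = 9·14, t = 14·(9q), so 14 ∣ t; and since 126 = 21·6, t = 6·(21q), so 6 ∣ t.

[⇐] This fails: take t = 42. Both 14 ∣ 42 and 6 ∣ 42, yet 42 is not a multiple of 126 (since 42 = 0·126 + 42), so 126 ∤ 42.

Only the forward direction holds.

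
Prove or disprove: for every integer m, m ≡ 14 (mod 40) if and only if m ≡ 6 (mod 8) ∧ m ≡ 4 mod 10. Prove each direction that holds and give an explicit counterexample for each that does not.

Forward direction. Suppose m ≡ 14 (mod 40); write m = 40j + 14. Since 8 ∣ 40, reducing mod 8 gives m ≡ 14 ≡ 6 (mod 8); since 10 ∣ 40, reducing mod 10 gives m ≡ 14 ≡ 4 (mod 10).

Converse. If m ≡ 6 (mod 8) and m ≡ 4 (mod 10), then by the Chinese remainder theorem m ≡ 14 (mod 40). This is exactly m ≡ 14 (mod 40).

Both directions hold; the statement is true.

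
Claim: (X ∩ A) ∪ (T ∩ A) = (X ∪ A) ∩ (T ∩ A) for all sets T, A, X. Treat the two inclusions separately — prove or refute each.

The sets are not equal: only the reverse inclusion holds.

Forward inclusion. This inclusion fails. Take T = ∅, A = {1}, X = {1}; then 1 ∈ (X ∩ A) ∪ (T ∩ A) but 1 ∉ (X ∪ A) ∩ (T ∩ A).

Reverse inclusion. Let x ∈ (X ∪ A) ∩ (T ∩ A). Then either x ∈ T ∩ A and x ∉ X; or x ∈ T ∩ A ∩ X. In each case x ∈ (X ∩ A) ∪ (T ∩ A), so (X ∪ A) ∩ (T ∩ A) ⊆ (X ∩ A) ∪ (T ∩ A).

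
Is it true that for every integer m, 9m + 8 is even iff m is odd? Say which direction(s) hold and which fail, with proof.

Neither direction holds.

(⇒) This fails: m = 6 gives 9m + 8 = 62, which is even, but 6 is even, not odd.

(⇐) This also fails: m = 5 is odd, but 9m + 8 = 53 is odd, not even.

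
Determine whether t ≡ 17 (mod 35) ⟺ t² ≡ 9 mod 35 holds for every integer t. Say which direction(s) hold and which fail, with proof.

(⟸) This fails: take t = 3. Then 3² = 9 ≡ 9 (mod 35), yet 3 ≡ 3 (mod 35), not 17.

(⟹) Suppose t ≡ 17 (mod 35). Write t = 35j + 17. Then (35j + 17)² = 1225j² + 1190j + 289 = 35(35j² + 34j + 8) + 9, so t² ≡ 9 (mod 35).

Only the forward direction holds.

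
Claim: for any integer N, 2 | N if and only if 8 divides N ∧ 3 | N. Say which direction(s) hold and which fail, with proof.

The forward direction fails; the converse holds.

[⇒] This fails: take N = 2. Certainly 2 ∣ 2, but 8 ∤ 2.

[⇐] Suppose 8 ∣ N and 3 ∣ N. Any common multiple of 8 and 3 is a multiple of their lcm; here gcd(8, 3) = 1, so lcm(8, 3) = 8·3 = 24, so 24 ∣ N. Since 2 ∣ 24, it follows that 2 ∣ N.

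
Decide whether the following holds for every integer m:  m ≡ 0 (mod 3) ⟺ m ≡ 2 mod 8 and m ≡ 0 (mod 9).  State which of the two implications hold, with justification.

The forward direction fails; the converse holds.

(⇒) This fails: m = 0 gives 0 ≡ 0 (mod 3) but 0 ≡ 0 (mod 8), so the conjunction on the right does not hold.

(⇐) Conversely, if m ≡ 2 (mod 8) and m ≡ 0 (mod 9), then by the Chinese remainder theorem m ≡ 18 (mod 72). Since 18 ≡ 0 (mod 3) and 3 ∣ 72, we get m ≡ 0 (mod 3).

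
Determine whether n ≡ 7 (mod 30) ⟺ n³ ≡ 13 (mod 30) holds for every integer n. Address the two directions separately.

Both directions hold; the statement is true.

Forward direction. Suppose n ≡ 7 (mod 30). Write n = 30j + 7. Then (30j + 7)³ = 27000j³ + 18900j² + 4410j + 343 = 30(900j³ + 630j² + 147j + 11) + 13, so n³ ≡ 13 (mod 30).

Converse. Suppose n³ ≡ 13 (mod 30). The only residue r in {0, …, 29} with r³ ≡ 13 (mod 30) is r = 7, so n ≡ 7 (mod 30).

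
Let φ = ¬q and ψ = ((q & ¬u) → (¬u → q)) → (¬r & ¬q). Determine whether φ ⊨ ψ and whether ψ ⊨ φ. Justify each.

Not equivalent: only (⇐) holds.

(⟹) This fails. Under r = T, q = F, u = F, the left side is true but the right side is false.

(⟸) Assume the antecedent. If r is true, the antecedent cannot hold. If r is false, the antecedent forces (r = F, q = F, u = F) or (r = F, q = F, u = T), and ¬q holds there. Either way ¬q holds.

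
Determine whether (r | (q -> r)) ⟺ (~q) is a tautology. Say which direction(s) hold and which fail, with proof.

Only the converse holds.

[⇒] This fails. Under r = T, q = T, the left side is true but the right side is false.

[⇐] Assume the antecedent. If r is true, r | (q -> r) reduces to true regardless of the other variables. If r is false, the antecedent forces (r = F, q = F), and r | (q -> r) holds there. Either way r | (q -> r) holds.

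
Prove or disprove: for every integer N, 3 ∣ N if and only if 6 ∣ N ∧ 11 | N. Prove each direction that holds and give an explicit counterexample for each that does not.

Not equivalent: only (⇐) holds.

(⇐) Suppose 6 ∣ N and 11 ∣ N. Any common multiple of 6 and 11 is a multiple of their lcm; here gcd(6, 11) = 1, so lcm(6, 11) = 6·11 = 66, so 66 ∣ N. Since 3 ∣ 66, it follows that 3 ∣ N.

(⇒) This fails: take N = 3. Certainly 3 ∣ 3, but 6 ∤ 3.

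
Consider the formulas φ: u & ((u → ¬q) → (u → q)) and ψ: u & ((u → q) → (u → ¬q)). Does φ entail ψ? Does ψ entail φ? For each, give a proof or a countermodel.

[⇒] This fails. Under q = T, u = T, the left side is true but the right side is false.

[⇐] This fails. Under q = F, u = T, the left side is false but the right side is true.

Neither direction holds.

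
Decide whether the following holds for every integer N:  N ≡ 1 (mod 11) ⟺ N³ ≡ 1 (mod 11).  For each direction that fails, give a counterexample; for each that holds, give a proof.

(⇒) Suppose N ≡ 1 (mod 11). Write N = 11j + 1. Then (11j + 1)³ = 1331j³ + 363j² + 33j + 1 = 11(121j³ + 33j² + 3j) + 1, so N³ ≡ 1 (mod 11).

(⇐) Conversely, suppose N³ ≡ 1 (mod 11). The only residue r in {0, …, 10} with r³ ≡ 1 (mod 11) is r = 1, so N ≡ 1 (mod 11).

Both implications hold.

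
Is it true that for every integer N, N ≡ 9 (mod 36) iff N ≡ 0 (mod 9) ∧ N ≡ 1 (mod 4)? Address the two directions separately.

(⟹) Suppose N ≡ 9 (mod 36); write N = 36j + 9. Since 9 ∣ 36, reducing mod 9 gives N ≡ 9 ≡ 0 (mod 9); since 4 ∣ 36, reducing mod 4 gives N ≡ 9 ≡ 1 (mod 4).

(⟸) Conversely, if N ≡ 0 (mod 9) and N ≡ 1 (mod 4), then by the Chinese remainder theorem N ≡ 9 (mod 36). This is exactly N ≡ 9 (mod 36).

Both directions hold; the statement is true.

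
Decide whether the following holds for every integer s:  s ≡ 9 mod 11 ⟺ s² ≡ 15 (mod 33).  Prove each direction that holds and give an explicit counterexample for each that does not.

Neither direction holds.

(⟹) This fails: take s = 20. Then 20 ≡ 9 (mod 11), but 20² = 400 ≡ 4 (mod 33), not 15.

(⟸) This fails: take s = 24. Then 24² = 576 ≡ 15 (mod 33), yet 24 ≡ 2 (mod 11), not 9.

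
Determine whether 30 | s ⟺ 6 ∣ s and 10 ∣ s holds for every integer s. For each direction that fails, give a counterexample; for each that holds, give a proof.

Both directions hold.

Forward direction. If 30 ∣ s, write s = 30q. Since 30 = 5·6, s = 6·(5q), so 6 ∣ s; and since 30 = 3·10, s = 10·(3q), so 10 ∣ s.

Converse. Suppose 6 ∣ s and 10 ∣ s. Any common multiple of 6 and 10 is a multiple of their lcm; here lcm(6, 10) = 6·10/gcd(6, 10) = 60/2 = 30, so 30 ∣ s.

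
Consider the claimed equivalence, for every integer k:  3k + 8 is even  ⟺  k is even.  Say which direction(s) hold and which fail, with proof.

(⇒) Suppose 3k + 8 is even. Since 3 is odd, 3k and k have the same parity, so 3k + 8 ≡ k + 8 (mod 2). As 8 is even, 3k + 8 is even exactly when k is even. Thus k is even.

(⇐) Conversely, suppose k is even; write k = 2j. Then 3k + 8 = 3·(2j) + 8 = 2·3j + 8, which is even.

Both implications hold.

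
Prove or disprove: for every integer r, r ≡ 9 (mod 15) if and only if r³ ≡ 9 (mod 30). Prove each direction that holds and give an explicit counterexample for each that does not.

Forward direction. This fails: take r = 24. Then 24 ≡ 9 (mod 15), but 24³ = 13824 ≡ 24 (mod 30), not 9.

Converse. The residues r modulo 30 with r³ ≡ 9 (mod 30) are exactly {9}, and each is ≡ 9 (mod 15).

Not equivalent: only (⇐) holds.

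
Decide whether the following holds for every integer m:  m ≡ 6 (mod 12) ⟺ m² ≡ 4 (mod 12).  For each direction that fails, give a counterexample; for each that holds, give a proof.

[⇒] This fails: take m = 6. Then 6 ≡ 6 (mod 12), but 6² = 36 ≡ 0 (mod 12), not 4.

[⇐] This fails: take m = 2. Then 2² = 4 ≡ 4 (mod 12), yet 2 ≡ 2 (mod 12), not 6.

Both directions fail.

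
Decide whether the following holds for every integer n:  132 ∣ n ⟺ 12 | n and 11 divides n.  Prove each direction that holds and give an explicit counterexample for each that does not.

(⟹) If 132 ∣ n, write n = 132q. Since 132 = 11·12, n = 12·(11q), so 12 ∣ n; and since 132 = 12·11, n = 11·(12q), so 11 ∣ n.

(⟸) Suppose 12 ∣ n and 11 ∣ n. Any common multiple of 12 and 11 is a multiple of their lcm; here gcd(12, 11) = 1, so lcm(12, 11) = 12·11 = 132, so 132 ∣ n.

Both directions hold.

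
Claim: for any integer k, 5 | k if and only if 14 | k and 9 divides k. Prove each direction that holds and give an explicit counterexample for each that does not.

(⟹) This fails: take k = 5. Certainly 5 ∣ 5, but 14 ∤ 5.

(⟸) This fails: take k = 126. Both 14 ∣ 126 and 9 ∣ 126, yet 126 is not a multiple of 5 (since 126 = 25·5 + 1), so 5 ∤ 126.

Both directions fail.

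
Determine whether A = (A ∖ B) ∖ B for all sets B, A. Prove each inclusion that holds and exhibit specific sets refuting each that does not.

Reverse inclusion. Let x ∈ (A ∖ B) ∖ B. Then x ∈ A and x ∉ B, from which x ∈ A.

Forward inclusion. This inclusion fails. Take B = {1}, A = {1}; then 1 ∈ A but 1 ∉ (A ∖ B) ∖ B.

Only the reverse inclusion holds.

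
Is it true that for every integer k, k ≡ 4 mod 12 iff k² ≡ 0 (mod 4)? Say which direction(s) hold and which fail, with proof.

Forward direction. Suppose k ≡ 4 (mod 12). Then k² ≡ 4² = 16 (mod 12), and since 4 ∣ 12, also k² ≡ 0 (mod 4).

Converse. This fails: take k = 0. Then 0² = 0 ≡ 0 (mod 4), yet 0 ≡ 0 (mod 12), not 4.

The forward direction holds; the converse fails.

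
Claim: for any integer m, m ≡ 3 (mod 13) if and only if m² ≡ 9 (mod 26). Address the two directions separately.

Neither direction holds.

[⇒] This fails: take m = 16. Then 16 ≡ 3 (mod 13), but 16² = 256 ≡ 22 (mod 26), not 9.

[⇐] This fails: take m = 23. Then 23² = 529 ≡ 9 (mod 26), yet 23 ≡ 10 (mod 13), not 3.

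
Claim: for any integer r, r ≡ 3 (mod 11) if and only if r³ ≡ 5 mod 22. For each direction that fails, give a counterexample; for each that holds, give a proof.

(⇒) This fails: take r = 14. Then 14 ≡ 3 (mod 11), but 14³ = 2744 ≡ 16 (mod 22), not 5.

(⇐) Conversely, the residues r modulo 22 with r³ ≡ 5 (mod 22) are exactly {3}, and each is ≡ 3 (mod 11).

Only the reverse direction holds.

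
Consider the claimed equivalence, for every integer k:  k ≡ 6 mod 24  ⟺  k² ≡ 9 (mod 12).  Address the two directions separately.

Both directions fail.

[⇒] This fails: take k = 6. Then 6 ≡ 6 (mod 24), but 6² = 36 ≡ 0 (mod 12), not 9.

[⇐] This fails: take k = 3. Then 3² = 9 ≡ 9 (mod 12), yet 3 ≡ 3 (mod 24), not 6.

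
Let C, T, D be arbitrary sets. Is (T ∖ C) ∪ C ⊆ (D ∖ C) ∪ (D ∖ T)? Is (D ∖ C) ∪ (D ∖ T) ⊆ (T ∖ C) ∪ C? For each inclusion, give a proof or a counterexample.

Neither inclusion holds.

(⟹) This inclusion fails. Take C = {1}, T = ∅, D = ∅; then 1 ∈ (T ∖ C) ∪ C but 1 ∉ (D ∖ C) ∪ (D ∖ T).

(⟸) This inclusion fails. Take C = ∅, T = ∅, D = {1}; then 1 ∈ (D ∖ C) ∪ (D ∖ T) but 1 ∉ (T ∖ C) ∪ C.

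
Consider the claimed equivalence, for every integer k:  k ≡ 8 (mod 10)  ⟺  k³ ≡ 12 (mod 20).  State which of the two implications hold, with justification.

(⇐) The residues r modulo 20 with r³ ≡ 12 (mod 20) are exactly {8, 18}, and each is ≡ 8 (mod 10).

(⇒) Suppose k ≡ 8 (mod 10). Working modulo 20, k ∈ {8, 18}; for each such r, r³ ≡ 12 (mod 20).

Both directions hold.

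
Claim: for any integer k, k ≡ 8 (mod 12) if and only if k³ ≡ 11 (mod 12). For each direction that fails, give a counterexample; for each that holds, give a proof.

Neither direction holds.

(→) This fails: take k = 8. Then 8 ≡ 8 (mod 12), but 8³ = 512 ≡ 8 (mod 12), not 11.

(←) This fails: take k = 11. Then 11³ = 1331 ≡ 11 (mod 12), yet 11 ≡ 11 (mod 12), not 8.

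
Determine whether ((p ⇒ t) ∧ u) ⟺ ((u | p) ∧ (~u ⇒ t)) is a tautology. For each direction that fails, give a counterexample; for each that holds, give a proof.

(⟹) Assume the antecedent. If u is true, (u | p) ∧ (~u ⇒ t) reduces to true regardless of the other variables. If u is false, the antecedent cannot hold. Either way (u | p) ∧ (~u ⇒ t) holds.

(⟸) This fails. Under u = T, p = T, t = F, the left side is false but the right side is true.

Only the forward implication holds.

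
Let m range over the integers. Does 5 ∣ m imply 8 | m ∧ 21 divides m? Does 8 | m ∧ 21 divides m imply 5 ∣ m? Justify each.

Both directions fail.

(⇒) This fails: take m = 5. Certainly 5 ∣ 5, but 8 ∤ 5.

(⇐) This fails: take m = 168. Both 8 ∣ 168 and 21 ∣ 168, yet 168 is not a multiple of 5 (since 168 = 33·5 + 3), so 5 ∤ 168.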